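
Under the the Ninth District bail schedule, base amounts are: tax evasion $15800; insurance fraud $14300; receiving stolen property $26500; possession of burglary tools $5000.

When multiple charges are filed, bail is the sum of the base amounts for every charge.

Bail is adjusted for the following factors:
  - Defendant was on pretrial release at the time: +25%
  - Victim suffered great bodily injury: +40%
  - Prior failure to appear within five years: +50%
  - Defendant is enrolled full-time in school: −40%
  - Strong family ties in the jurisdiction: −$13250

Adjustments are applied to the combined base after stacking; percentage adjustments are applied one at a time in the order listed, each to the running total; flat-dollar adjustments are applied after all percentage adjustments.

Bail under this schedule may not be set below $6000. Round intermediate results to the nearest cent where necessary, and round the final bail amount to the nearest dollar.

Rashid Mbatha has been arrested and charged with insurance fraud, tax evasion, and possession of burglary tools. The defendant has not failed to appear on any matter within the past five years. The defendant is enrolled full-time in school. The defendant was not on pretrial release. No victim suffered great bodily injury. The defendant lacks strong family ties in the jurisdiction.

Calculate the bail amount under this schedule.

Base amounts from the schedule: insurance fraud $14300; tax evasion $15800; possession of burglary tools $5000.
Stacking rule: sum of all bases. $14300 + $15800 + $5000 = $35100.
Defendant is enrolled full-time in school (−40%): $35100 × 0.6 = $21060.
$21060 is at or above the $6000 minimum.

$21060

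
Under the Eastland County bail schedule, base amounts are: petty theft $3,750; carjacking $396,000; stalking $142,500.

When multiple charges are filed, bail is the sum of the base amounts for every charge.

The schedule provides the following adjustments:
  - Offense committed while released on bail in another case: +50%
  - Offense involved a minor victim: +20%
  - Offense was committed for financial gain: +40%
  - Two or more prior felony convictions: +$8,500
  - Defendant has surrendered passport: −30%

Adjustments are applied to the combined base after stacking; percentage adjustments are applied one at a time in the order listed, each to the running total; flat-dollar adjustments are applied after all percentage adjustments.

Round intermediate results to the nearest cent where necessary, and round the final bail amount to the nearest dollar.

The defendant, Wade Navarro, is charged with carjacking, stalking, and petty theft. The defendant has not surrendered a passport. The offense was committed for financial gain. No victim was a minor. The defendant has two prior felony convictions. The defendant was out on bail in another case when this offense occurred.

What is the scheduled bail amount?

$1,147,225

Base amounts from the schedule: carjacking $396,000; stalking $142,500; petty theft $3,750.
Stacking rule: sum of all bases. $396,000 + $142,500 + $3,750 = $542,250.
Offense committed while released on bail in another case (+50%): $542,250 × 1.5 = $813,375.
Offense was committed for financial gain (+40%): $813,375 × 1.4 = $1,138,725.
Two or more prior felony convictions (+$8,500 flat): $1,138,725 + $8,500 = $1,147,225.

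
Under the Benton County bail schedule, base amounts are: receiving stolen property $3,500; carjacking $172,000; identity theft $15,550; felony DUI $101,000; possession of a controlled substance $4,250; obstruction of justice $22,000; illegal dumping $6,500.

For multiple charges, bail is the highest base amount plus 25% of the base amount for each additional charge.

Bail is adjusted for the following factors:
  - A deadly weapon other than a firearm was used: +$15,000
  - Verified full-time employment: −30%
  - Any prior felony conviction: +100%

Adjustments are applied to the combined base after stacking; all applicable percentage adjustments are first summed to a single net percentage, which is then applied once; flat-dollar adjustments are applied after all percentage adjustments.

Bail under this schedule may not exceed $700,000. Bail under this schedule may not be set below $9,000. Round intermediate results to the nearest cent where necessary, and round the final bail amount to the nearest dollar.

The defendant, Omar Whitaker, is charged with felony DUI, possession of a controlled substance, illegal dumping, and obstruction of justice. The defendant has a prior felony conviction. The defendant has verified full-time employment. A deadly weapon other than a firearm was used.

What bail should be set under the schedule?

$200,619

Base amounts from the schedule: felony DUI $101,000; possession of a controlled substance $4,250; illegal dumping $6,500; obstruction of justice $22,000.
Stacking rule: highest base plus 25% of each additional charge. Highest is felony DUI at $101,000. Additional: $4,250 × 25% = $1,062.50; $6,500 × 25% = $1,625; $22,000 × 25% = $5,500. Combined base = $101,000 + $8,187.50 = $109,187.50.
Net percentage adjustment: −30% +100% = +70%. $109,187.50 × 1.7 = $185,618.75.
A deadly weapon other than a firearm was used (+$15,000 flat): $185,618.75 + $15,000 = $200,618.75.
$200,618.75 is within the $700,000 maximum.
$200,618.75 is at or above the $9,000 minimum.
Rounded to the nearest dollar: $200,619.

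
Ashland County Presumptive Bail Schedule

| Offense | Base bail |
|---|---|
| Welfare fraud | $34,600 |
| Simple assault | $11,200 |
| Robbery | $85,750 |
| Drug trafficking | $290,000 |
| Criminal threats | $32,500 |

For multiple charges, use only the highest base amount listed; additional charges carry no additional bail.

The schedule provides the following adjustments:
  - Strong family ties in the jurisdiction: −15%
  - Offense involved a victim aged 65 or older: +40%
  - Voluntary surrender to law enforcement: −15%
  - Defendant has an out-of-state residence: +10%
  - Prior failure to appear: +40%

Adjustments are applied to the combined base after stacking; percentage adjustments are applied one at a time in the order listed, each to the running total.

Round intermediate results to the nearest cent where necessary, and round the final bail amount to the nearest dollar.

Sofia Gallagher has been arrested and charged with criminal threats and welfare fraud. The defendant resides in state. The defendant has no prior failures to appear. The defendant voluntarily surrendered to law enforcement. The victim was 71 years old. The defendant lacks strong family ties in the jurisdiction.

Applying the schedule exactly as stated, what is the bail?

Base amounts from the schedule: criminal threats $32,500; welfare fraud $34,600.
Stacking rule: use the highest base only. Highest is welfare fraud at $34,600. Combined base = $34,600.
Offense involved a victim aged 65 or older (+40%): $34,600 × 1.4 = $48,440.
Voluntary surrender to law enforcement (−15%): $48,440 × 0.85 = $41,174.

$41,174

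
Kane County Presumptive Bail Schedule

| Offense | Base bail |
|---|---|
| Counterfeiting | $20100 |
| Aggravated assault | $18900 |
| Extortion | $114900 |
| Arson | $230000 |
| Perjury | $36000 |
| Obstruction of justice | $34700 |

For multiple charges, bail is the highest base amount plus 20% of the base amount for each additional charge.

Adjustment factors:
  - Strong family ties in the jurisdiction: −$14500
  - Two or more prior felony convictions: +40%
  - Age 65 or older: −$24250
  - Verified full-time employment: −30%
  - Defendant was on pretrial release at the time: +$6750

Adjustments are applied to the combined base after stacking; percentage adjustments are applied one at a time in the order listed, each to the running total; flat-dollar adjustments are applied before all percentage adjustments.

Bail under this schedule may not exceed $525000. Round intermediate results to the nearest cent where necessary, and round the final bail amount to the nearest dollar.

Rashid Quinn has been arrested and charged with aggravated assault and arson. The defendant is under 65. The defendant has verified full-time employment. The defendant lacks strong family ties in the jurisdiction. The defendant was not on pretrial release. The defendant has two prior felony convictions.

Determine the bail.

$229104

Base amounts from the schedule: aggravated assault $18900; arson $230000.
Stacking rule: highest base plus 20% of each additional charge. Highest is arson at $230000. Additional: $18900 × 20% = $3780. Combined base = $230000 + $3780 = $233780.
Two or more prior felony convictions (+40%): $233780 × 1.4 = $327292.
Verified full-time employment (−30%): $327292 × 0.7 = $229104.40.
$229104.40 is within the $525000 maximum.
Rounded to the nearest dollar: $229104.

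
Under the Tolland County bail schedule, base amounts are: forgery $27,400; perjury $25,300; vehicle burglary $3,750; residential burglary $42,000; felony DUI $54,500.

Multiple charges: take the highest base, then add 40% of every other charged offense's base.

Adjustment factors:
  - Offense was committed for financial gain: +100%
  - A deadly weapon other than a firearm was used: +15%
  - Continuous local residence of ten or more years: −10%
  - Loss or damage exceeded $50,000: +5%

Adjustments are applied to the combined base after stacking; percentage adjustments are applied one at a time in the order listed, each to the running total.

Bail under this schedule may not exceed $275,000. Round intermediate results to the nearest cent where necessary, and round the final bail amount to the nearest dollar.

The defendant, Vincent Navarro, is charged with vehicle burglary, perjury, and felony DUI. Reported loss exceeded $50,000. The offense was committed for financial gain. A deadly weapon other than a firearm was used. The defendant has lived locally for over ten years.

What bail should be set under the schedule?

Base amounts from the schedule: vehicle burglary $3,750; perjury $25,300; felony DUI $54,500.
Stacking rule: highest base plus 40% of each additional charge. Highest is felony DUI at $54,500. Additional: $3,750 × 40% = $1,500; $25,300 × 40% = $10,120. Combined base = $54,500 + $11,620 = $66,120.
Offense was committed for financial gain (+100%): $66,120 × 2 = $132,240.
A deadly weapon other than a firearm was used (+15%): $132,240 × 1.15 = $152,076.
Continuous local residence of ten or more years (−10%): $152,076 × 0.9 = $136,868.40.
Loss or damage exceeded $50,000 (+5%): $136,868.40 × 1.05 = $143,711.82.
$143,711.82 is within the $275,000 maximum.
Rounded to the nearest dollar: $143,712.

$143,712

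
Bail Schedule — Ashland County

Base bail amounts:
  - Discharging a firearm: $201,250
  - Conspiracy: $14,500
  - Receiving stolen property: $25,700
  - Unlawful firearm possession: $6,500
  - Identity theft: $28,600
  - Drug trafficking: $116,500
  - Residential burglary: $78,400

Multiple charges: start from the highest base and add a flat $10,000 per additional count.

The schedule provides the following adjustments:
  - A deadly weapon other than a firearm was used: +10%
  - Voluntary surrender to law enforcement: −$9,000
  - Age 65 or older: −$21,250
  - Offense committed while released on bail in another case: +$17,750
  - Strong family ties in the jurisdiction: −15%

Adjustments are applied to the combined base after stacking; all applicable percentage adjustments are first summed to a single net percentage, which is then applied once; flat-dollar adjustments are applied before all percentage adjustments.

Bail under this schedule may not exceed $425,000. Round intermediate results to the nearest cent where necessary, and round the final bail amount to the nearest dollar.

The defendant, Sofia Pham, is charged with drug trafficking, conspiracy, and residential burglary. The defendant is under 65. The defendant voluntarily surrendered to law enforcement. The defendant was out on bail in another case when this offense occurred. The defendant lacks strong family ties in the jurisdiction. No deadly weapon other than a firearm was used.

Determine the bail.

Base amounts from the schedule: drug trafficking $116,500; conspiracy $14,500; residential burglary $78,400.
Stacking rule: highest base plus $10,000 per additional charge. Highest is drug trafficking at $116,500; 2 additional charges → +$20,000. Combined base = $136,500.
Voluntary surrender to law enforcement (−$9,000 flat): $136,500 − $9,000 = $127,500.
Offense committed while released on bail in another case (+$17,750 flat): $127,500 + $17,750 = $145,250.
$145,250 is within the $425,000 maximum.

$145,250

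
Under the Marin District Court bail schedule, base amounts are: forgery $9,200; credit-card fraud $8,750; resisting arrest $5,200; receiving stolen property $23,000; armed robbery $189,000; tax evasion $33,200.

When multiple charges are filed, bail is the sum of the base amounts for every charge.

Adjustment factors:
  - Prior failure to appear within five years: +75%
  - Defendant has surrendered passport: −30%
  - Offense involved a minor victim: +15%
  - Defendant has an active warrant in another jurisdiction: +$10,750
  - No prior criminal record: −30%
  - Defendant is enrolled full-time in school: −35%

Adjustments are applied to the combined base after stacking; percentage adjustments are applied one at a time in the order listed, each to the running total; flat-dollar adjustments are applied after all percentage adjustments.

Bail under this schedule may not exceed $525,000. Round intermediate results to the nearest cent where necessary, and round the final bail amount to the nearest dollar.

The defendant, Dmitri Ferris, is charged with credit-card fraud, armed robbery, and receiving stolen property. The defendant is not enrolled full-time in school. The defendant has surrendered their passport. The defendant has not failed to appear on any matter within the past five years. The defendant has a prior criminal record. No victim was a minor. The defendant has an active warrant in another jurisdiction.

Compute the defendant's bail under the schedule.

$165,275

Base amounts from the schedule: credit-card fraud $8,750; armed robbery $189,000; receiving stolen property $23,000.
Stacking rule: sum of all bases. $8,750 + $189,000 + $23,000 = $220,750.
Defendant has surrendered passport (−30%): $220,750 × 0.7 = $154,525.
Defendant has an active warrant in another jurisdiction (+$10,750 flat): $154,525 + $10,750 = $165,275.
$165,275 is within the $525,000 maximum.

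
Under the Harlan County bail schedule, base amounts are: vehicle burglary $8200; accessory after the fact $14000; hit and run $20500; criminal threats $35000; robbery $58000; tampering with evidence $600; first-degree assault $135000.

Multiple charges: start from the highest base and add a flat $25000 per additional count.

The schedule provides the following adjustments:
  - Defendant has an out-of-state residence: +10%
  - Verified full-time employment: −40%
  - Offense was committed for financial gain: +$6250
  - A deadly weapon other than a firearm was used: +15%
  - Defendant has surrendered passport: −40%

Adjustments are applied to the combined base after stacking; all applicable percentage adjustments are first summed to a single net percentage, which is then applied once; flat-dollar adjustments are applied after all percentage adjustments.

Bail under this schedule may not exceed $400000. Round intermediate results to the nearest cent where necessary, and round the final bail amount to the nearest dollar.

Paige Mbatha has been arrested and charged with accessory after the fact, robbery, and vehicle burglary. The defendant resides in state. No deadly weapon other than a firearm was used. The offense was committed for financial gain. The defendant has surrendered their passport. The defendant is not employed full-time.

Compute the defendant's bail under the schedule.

Base amounts from the schedule: accessory after the fact $14000; robbery $58000; vehicle burglary $8200.
Stacking rule: highest base plus $25000 per additional charge. Highest is robbery at $58000; 2 additional charges → +$50000. Combined base = $108000.
Defendant has surrendered passport (−40%): $108000 × 0.6 = $64800.
Offense was committed for financial gain (+$6250 flat): $64800 + $6250 = $71050.
$71050 is within the $400000 maximum.

$71050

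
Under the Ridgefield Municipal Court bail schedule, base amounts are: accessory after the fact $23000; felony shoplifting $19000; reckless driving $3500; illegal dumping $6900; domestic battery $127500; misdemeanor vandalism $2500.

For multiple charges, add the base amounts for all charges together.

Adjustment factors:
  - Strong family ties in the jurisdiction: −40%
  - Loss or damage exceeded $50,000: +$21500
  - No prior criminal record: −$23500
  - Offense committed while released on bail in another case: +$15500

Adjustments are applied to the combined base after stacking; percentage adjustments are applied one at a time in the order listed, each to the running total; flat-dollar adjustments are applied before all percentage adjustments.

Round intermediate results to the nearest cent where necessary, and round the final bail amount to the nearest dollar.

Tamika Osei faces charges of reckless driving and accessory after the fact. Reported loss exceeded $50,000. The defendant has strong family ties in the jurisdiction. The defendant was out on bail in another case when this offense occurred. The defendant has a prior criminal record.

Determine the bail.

Base amounts from the schedule: reckless driving $3500; accessory after the fact $23000.
Stacking rule: sum of all bases. $3500 + $23000 = $26500.
Loss or damage exceeded $50,000 (+$21500 flat): $26500 + $21500 = $48000.
Offense committed while released on bail in another case (+$15500 flat): $48000 + $15500 = $63500.
Strong family ties in the jurisdiction (−40%): $63500 × 0.6 = $38100.

$38100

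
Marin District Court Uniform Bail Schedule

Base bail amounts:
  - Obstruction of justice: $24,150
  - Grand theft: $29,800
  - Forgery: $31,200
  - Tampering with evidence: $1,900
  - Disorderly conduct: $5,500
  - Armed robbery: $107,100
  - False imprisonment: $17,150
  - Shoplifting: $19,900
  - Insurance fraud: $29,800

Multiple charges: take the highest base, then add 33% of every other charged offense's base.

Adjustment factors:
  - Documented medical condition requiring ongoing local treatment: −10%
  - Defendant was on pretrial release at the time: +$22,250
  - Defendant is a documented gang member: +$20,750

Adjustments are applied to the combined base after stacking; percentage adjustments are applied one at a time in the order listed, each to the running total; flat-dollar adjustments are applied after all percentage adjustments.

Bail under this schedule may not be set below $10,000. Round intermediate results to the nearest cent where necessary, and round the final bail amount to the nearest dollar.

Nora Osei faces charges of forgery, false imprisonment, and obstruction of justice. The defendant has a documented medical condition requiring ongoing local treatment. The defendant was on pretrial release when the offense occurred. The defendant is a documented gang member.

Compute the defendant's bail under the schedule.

Base amounts from the schedule: forgery $31,200; false imprisonment $17,150; obstruction of justice $24,150.
Stacking rule: highest base plus 33% of each additional charge. Highest is forgery at $31,200. Additional: $17,150 × 33% = $5,659.50; $24,150 × 33% = $7,969.50. Combined base = $31,200 + $13,629 = $44,829.
Documented medical condition requiring ongoing local treatment (−10%): $44,829 × 0.9 = $40,346.10.
Defendant was on pretrial release at the time (+$22,250 flat): $40,346.10 + $22,250 = $62,596.10.
Defendant is a documented gang member (+$20,750 flat): $62,596.10 + $20,750 = $83,346.10.
$83,346.10 is at or above the $10,000 minimum.
Rounded to the nearest dollar: $83,346.

$83,346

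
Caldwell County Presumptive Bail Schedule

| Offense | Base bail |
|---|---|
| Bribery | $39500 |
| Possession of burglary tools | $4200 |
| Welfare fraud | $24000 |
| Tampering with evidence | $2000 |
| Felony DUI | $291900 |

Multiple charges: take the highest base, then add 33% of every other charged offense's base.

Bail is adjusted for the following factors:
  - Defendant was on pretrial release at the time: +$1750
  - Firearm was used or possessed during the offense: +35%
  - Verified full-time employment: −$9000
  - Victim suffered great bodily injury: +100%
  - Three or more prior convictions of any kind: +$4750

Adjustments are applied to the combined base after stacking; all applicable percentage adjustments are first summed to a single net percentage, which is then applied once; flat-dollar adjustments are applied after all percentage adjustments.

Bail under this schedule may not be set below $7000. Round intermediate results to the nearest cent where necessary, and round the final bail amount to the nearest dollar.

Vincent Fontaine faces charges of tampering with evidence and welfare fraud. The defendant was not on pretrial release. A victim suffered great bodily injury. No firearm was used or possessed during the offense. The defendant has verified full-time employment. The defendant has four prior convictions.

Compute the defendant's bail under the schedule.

$45070

Base amounts from the schedule: tampering with evidence $2000; welfare fraud $24000.
Stacking rule: highest base plus 33% of each additional charge. Highest is welfare fraud at $24000. Additional: $2000 × 33% = $660. Combined base = $24000 + $660 = $24660.
Victim suffered great bodily injury (+100%): $24660 × 2 = $49320.
Verified full-time employment (−$9000 flat): $49320 − $9000 = $40320.
Three or more prior convictions of any kind (+$4750 flat): $40320 + $4750 = $45070.
$45070 is at or above the $7000 minimum.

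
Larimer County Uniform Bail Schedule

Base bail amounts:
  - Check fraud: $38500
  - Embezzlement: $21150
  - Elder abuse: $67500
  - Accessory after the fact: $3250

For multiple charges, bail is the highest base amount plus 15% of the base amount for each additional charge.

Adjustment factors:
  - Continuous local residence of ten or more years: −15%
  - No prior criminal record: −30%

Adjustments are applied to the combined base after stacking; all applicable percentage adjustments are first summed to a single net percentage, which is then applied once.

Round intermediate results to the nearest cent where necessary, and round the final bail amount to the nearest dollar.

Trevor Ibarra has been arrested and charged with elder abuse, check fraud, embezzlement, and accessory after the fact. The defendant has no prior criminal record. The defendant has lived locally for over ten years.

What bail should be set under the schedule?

Base amounts from the schedule: elder abuse $67500; check fraud $38500; embezzlement $21150; accessory after the fact $3250.
Stacking rule: highest base plus 15% of each additional charge. Highest is elder abuse at $67500. Additional: $38500 × 15% = $5775; $21150 × 15% = $3172.50; $3250 × 15% = $487.50. Combined base = $67500 + $9435 = $76935.
Net percentage adjustment: −15% −30% = −45%. $76935 × 0.55 = $42314.25.
Rounded to the nearest dollar: $42314.

$42314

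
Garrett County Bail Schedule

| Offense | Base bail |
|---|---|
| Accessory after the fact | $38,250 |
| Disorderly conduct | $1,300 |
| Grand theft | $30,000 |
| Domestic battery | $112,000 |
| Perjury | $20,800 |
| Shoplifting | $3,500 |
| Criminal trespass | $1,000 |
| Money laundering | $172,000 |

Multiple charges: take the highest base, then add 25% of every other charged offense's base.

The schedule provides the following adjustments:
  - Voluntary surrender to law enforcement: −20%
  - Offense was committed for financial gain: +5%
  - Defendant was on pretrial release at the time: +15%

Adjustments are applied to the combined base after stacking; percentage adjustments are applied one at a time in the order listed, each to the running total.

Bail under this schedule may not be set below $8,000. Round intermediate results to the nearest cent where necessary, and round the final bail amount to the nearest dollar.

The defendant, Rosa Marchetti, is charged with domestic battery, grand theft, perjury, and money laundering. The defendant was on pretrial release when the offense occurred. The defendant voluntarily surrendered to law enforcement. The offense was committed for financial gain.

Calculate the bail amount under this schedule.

Base amounts from the schedule: domestic battery $112,000; grand theft $30,000; perjury $20,800; money laundering $172,000.
Stacking rule: highest base plus 25% of each additional charge. Highest is money laundering at $172,000. Additional: $112,000 × 25% = $28,000; $30,000 × 25% = $7,500; $20,800 × 25% = $5,200. Combined base = $172,000 + $40,700 = $212,700.
Voluntary surrender to law enforcement (−20%): $212,700 × 0.8 = $170,160.
Offense was committed for financial gain (+5%): $170,160 × 1.05 = $178,668.
Defendant was on pretrial release at the time (+15%): $178,668 × 1.15 = $205,468.20.
$205,468.20 is at or above the $8,000 minimum.
Rounded to the nearest dollar: $205,468.

$205,468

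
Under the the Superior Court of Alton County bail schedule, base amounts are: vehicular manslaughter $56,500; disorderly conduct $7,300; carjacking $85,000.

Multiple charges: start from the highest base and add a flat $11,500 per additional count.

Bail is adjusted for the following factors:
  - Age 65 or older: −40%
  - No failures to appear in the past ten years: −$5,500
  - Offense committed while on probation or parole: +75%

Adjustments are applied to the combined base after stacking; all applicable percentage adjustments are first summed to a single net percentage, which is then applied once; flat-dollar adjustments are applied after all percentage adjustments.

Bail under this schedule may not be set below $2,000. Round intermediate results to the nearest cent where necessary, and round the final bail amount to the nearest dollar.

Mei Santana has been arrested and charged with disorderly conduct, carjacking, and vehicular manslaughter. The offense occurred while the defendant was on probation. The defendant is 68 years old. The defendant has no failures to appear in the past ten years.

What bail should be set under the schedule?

Base amounts from the schedule: disorderly conduct $7,300; carjacking $85,000; vehicular manslaughter $56,500.
Stacking rule: highest base plus $11,500 per additional charge. Highest is carjacking at $85,000; 2 additional charges → +$23,000. Combined base = $108,000.
Net percentage adjustment: −40% +75% = +35%. $108,000 × 1.35 = $145,800.
No failures to appear in the past ten years (−$5,500 flat): $145,800 − $5,500 = $140,300.
$140,300 is at or above the $2,000 minimum.

$140,300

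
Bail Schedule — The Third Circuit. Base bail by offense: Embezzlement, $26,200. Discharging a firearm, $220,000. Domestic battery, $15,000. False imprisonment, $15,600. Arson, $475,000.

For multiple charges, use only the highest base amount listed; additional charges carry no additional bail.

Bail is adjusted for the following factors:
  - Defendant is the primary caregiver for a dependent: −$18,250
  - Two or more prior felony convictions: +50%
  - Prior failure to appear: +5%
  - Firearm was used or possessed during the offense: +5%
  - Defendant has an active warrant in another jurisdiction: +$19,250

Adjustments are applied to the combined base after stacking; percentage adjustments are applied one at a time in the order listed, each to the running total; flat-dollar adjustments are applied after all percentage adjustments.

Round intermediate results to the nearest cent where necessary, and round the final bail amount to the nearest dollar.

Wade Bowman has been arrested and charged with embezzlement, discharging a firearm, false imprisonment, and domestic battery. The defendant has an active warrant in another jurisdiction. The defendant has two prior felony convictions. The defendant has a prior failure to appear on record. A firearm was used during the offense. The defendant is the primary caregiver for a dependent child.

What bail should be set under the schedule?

$364,825

Base amounts from the schedule: embezzlement $26,200; discharging a firearm $220,000; false imprisonment $15,600; domestic battery $15,000.
Stacking rule: use the highest base only. Highest is discharging a firearm at $220,000. Combined base = $220,000.
Two or more prior felony convictions (+50%): $220,000 × 1.5 = $330,000.
Prior failure to appear (+5%): $330,000 × 1.05 = $346,500.
Firearm was used or possessed during the offense (+5%): $346,500 × 1.05 = $363,825.
Defendant is the primary caregiver for a dependent (−$18,250 flat): $363,825 − $18,250 = $345,575.
Defendant has an active warrant in another jurisdiction (+$19,250 flat): $345,575 + $19,250 = $364,825.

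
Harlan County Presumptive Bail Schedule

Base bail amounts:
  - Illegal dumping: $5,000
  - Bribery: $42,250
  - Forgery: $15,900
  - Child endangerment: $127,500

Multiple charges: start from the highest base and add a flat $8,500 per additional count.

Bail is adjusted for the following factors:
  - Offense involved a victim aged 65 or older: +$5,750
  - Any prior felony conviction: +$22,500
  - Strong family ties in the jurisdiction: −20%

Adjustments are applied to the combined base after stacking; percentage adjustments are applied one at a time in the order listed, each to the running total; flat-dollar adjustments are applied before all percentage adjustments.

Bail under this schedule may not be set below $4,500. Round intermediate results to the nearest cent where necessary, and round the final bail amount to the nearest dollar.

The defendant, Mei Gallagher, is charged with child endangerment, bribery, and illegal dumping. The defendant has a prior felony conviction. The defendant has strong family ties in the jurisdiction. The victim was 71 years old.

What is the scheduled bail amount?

Base amounts from the schedule: child endangerment $127,500; bribery $42,250; illegal dumping $5,000.
Stacking rule: highest base plus $8,500 per additional charge. Highest is child endangerment at $127,500; 2 additional charges → +$17,000. Combined base = $144,500.
Offense involved a victim aged 65 or older (+$5,750 flat): $144,500 + $5,750 = $150,250.
Any prior felony conviction (+$22,500 flat): $150,250 + $22,500 = $172,750.
Strong family ties in the jurisdiction (−20%): $172,750 × 0.8 = $138,200.
$138,200 is at or above the $4,500 minimum.

$138,200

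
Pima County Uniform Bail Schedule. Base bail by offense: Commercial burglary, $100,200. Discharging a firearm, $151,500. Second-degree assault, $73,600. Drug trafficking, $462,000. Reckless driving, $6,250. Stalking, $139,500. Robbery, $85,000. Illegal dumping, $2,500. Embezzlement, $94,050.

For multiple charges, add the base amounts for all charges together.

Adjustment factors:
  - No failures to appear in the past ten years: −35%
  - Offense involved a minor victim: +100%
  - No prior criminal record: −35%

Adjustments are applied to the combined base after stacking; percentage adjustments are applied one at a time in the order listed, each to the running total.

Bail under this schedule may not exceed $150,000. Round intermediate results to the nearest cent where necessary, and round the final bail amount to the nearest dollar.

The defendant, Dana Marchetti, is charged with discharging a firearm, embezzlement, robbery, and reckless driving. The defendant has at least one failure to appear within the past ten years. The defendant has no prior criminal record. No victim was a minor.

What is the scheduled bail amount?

Base amounts from the schedule: discharging a firearm $151,500; embezzlement $94,050; robbery $85,000; reckless driving $6,250.
Stacking rule: sum of all bases. $151,500 + $94,050 + $85,000 + $6,250 = $336,800.
No prior criminal record (−35%): $336,800 × 0.65 = $218,920.
Result $218,920 exceeds the maximum of $150,000; bail is capped at $150,000.

$150,000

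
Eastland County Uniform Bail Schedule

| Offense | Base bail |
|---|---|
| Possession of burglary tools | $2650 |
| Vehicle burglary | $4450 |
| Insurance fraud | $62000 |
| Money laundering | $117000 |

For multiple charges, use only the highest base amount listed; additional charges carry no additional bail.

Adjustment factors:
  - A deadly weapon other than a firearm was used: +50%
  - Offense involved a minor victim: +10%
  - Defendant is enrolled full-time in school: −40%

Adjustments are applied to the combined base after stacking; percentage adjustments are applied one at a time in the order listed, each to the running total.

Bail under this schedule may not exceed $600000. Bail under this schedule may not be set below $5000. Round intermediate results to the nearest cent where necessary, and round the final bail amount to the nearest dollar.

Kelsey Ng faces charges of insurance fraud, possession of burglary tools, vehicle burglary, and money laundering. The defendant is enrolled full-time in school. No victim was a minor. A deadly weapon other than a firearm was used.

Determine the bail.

$105300

Base amounts from the schedule: insurance fraud $62000; possession of burglary tools $2650; vehicle burglary $4450; money laundering $117000.
Stacking rule: use the highest base only. Highest is money laundering at $117000. Combined base = $117000.
A deadly weapon other than a firearm was used (+50%): $117000 × 1.5 = $175500.
Defendant is enrolled full-time in school (−40%): $175500 × 0.6 = $105300.
$105300 is within the $600000 maximum.
$105300 is at or above the $5000 minimum.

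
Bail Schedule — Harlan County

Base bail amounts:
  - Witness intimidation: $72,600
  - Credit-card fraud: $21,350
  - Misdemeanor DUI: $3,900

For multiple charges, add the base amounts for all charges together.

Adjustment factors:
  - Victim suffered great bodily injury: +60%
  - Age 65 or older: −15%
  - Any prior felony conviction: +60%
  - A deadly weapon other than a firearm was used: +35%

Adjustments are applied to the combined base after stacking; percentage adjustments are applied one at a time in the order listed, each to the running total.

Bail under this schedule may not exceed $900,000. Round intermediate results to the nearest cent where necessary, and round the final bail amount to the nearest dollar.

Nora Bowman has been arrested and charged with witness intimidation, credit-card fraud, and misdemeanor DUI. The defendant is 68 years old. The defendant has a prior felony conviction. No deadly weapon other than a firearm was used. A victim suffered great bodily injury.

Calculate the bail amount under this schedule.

Base amounts from the schedule: witness intimidation $72,600; credit-card fraud $21,350; misdemeanor DUI $3,900.
Stacking rule: sum of all bases. $72,600 + $21,350 + $3,900 = $97,850.
Victim suffered great bodily injury (+60%): $97,850 × 1.6 = $156,560.
Age 65 or older (−15%): $156,560 × 0.85 = $133,076.
Any prior felony conviction (+60%): $133,076 × 1.6 = $212,921.60.
$212,921.60 is within the $900,000 maximum.
Rounded to the nearest dollar: $212,922.

$212,922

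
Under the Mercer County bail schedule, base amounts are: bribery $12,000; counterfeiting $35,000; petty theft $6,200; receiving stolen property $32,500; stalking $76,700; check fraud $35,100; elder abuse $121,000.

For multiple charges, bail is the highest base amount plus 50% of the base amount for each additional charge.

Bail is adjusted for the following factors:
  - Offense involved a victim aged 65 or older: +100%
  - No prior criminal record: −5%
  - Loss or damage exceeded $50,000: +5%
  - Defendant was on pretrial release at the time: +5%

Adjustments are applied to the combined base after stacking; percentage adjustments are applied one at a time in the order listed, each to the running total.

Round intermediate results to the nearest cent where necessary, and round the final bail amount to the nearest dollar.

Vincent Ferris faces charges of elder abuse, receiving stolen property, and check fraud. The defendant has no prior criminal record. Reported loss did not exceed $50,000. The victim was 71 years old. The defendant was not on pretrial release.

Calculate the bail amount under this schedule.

$294,120

Base amounts from the schedule: elder abuse $121,000; receiving stolen property $32,500; check fraud $35,100.
Stacking rule: highest base plus 50% of each additional charge. Highest is elder abuse at $121,000. Additional: $32,500 × 50% = $16,250; $35,100 × 50% = $17,550. Combined base = $121,000 + $33,800 = $154,800.
Offense involved a victim aged 65 or older (+100%): $154,800 × 2 = $309,600.
No prior criminal record (−5%): $309,600 × 0.95 = $294,120.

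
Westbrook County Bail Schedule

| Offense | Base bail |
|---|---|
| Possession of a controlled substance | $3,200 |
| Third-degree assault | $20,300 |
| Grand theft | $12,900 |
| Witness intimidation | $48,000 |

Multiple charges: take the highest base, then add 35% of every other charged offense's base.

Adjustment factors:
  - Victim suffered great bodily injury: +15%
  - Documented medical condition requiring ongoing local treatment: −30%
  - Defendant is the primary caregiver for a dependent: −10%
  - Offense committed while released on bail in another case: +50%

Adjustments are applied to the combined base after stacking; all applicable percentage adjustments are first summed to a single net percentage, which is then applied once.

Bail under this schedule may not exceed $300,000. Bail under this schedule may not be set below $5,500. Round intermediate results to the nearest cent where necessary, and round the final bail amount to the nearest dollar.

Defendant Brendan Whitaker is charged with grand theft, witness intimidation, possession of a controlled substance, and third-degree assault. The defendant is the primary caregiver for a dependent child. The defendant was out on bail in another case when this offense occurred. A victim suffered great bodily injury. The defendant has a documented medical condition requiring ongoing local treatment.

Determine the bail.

$75,925

Base amounts from the schedule: grand theft $12,900; witness intimidation $48,000; possession of a controlled substance $3,200; third-degree assault $20,300.
Stacking rule: highest base plus 35% of each additional charge. Highest is witness intimidation at $48,000. Additional: $12,900 × 35% = $4,515; $3,200 × 35% = $1,120; $20,300 × 35% = $7,105. Combined base = $48,000 + $12,740 = $60,740.
Net percentage adjustment: +15% −30% −10% +50% = +25%. $60,740 × 1.25 = $75,925.
$75,925 is within the $300,000 maximum.
$75,925 is at or above the $5,500 minimum.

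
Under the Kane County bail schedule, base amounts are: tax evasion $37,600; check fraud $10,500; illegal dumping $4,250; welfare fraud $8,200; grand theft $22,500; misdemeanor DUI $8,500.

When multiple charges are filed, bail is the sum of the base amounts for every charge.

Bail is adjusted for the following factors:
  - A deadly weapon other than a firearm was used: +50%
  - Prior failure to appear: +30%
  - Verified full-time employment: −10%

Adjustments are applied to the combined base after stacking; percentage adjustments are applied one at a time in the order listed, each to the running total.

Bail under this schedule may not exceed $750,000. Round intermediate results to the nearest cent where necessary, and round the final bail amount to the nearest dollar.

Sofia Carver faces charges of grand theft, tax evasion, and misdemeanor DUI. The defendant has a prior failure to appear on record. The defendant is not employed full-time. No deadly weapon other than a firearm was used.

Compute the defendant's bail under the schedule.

$89,180

Base amounts from the schedule: grand theft $22,500; tax evasion $37,600; misdemeanor DUI $8,500.
Stacking rule: sum of all bases. $22,500 + $37,600 + $8,500 = $68,600.
Prior failure to appear (+30%): $68,600 × 1.3 = $89,180.
$89,180 is within the $750,000 maximum.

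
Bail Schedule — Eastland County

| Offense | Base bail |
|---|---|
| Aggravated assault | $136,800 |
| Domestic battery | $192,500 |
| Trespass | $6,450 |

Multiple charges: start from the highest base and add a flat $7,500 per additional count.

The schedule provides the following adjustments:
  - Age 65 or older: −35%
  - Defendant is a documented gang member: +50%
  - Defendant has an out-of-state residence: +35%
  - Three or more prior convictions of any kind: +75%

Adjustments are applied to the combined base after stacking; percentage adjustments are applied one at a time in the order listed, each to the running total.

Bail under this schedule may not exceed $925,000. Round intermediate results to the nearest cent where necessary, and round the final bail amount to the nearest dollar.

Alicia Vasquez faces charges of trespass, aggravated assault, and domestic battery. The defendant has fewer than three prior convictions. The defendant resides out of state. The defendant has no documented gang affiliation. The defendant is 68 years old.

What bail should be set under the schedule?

Base amounts from the schedule: trespass $6,450; aggravated assault $136,800; domestic battery $192,500.
Stacking rule: highest base plus $7,500 per additional charge. Highest is domestic battery at $192,500; 2 additional charges → +$15,000. Combined base = $207,500.
Age 65 or older (−35%): $207,500 × 0.65 = $134,875.
Defendant has an out-of-state residence (+35%): $134,875 × 1.35 = $182,081.25.
$182,081.25 is within the $925,000 maximum.
Rounded to the nearest dollar: $182,081.

$182,081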